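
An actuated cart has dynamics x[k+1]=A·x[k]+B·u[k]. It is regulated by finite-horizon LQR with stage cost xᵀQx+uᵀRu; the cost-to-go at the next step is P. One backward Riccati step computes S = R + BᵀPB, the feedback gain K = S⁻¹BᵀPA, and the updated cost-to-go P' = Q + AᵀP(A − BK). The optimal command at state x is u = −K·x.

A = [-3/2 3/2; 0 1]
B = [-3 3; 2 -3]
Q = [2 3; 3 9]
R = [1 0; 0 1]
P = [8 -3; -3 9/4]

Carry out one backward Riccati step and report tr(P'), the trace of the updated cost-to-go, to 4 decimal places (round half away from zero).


BᵀP = [-30.0000 13.5000; 33.0000 -15.7500]
S = R + BᵀPB = [1 0; 0 1] + [117.0000 -130.5000; -130.5000 146.2500] = [118.0000 -130.5000; -130.5000 147.2500]
BᵀPA = [45.0000 -31.5000; -49.5000 33.7500]
K = S⁻¹·BᵀPA = [0.4823 -0.6778; 0.0912 -0.3715]
A−BK = [-0.3269 0.5811; -0.6908 1.2411]
AᵀP(A−BK) = [0.8146 -1.3881; -1.3881 2.4374]
P' = Q + AᵀP(A−BK) = [2.8146 1.6119; 1.6119 11.4374]
tr(P') = 14.2520

14.2520


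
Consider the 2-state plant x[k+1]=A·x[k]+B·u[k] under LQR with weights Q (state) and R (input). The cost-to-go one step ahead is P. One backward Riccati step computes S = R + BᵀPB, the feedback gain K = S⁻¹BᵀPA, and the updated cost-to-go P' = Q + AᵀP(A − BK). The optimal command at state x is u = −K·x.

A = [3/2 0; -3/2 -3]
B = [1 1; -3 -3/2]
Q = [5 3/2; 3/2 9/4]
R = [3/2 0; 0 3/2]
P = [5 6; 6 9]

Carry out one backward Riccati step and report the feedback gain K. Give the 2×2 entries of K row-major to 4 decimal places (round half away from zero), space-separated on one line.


0.0727 1.2457 0.4464 -0.0623

BᵀP = [-13.0000 -21.0000; -4.0000 -7.5000]
S = R + BᵀPB = [3/2 0; 0 3/2] + [50.0000 18.5000; 18.5000 7.2500] = [51.5000 18.5000; 18.5000 8.7500]
BᵀPA = [12.0000 63.0000; 5.2500 22.5000]
K = S⁻¹·BᵀPA = [0.0727 1.2457; 0.4464 -0.0623]
A−BK = [0.9810 -1.1834; -0.6125 0.6436]
AᵀP(A−BK) = [1.2846 -1.1211; -1.1211 3.9239]
P' = Q + AᵀP(A−BK) = [6.2846 0.3789; 0.3789 6.1739]
tr(P') = 12.4585


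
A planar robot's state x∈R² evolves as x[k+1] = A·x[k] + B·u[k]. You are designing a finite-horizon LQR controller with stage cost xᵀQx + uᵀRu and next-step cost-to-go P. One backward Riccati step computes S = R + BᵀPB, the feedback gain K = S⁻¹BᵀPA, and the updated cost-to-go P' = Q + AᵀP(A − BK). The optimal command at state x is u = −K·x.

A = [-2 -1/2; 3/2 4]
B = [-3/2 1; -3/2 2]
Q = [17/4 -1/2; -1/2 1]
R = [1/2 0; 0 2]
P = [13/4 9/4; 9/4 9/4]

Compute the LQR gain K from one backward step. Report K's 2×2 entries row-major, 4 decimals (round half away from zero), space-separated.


0.5076 -0.4681 0.2437 0.5567

BᵀP = [-8.2500 -6.7500; 7.7500 6.7500]
S = R + BᵀPB = [1/2 0; 0 2] + [22.5000 -21.7500; -21.7500 21.2500] = [23.0000 -21.7500; -21.7500 23.2500]
BᵀPA = [6.3750 -22.8750; -5.3750 23.1250]
K = S⁻¹·BᵀPA = [0.5076 -0.4681; 0.2437 0.5567]
A−BK = [-1.4823 -1.7589; 1.7741 2.1844]
AᵀP(A−BK) = [2.6363 3.0390; 3.0390 4.2305]
P' = Q + AᵀP(A−BK) = [6.8863 2.5390; 2.5390 5.2305]
tr(P') = 12.1168


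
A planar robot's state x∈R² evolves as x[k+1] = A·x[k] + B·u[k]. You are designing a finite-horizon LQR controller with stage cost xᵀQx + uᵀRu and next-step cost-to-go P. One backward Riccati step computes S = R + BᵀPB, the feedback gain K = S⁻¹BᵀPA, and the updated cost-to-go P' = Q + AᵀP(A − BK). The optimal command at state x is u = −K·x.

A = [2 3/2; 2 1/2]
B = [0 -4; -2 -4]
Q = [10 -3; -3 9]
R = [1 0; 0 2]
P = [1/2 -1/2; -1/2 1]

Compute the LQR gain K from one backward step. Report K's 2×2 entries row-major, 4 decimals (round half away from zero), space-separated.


-0.1176 0.2647 -0.3529 -0.2059

BᵀP = [1.0000 -2.0000; 0.0000 -2.0000]
S = R + BᵀPB = [1 0; 0 2] + [4.0000 4.0000; 4.0000 8.0000] = [5.0000 4.0000; 4.0000 10.0000]
BᵀPA = [-2.0000 0.5000; -4.0000 -1.0000]
K = S⁻¹·BᵀPA = [-0.1176 0.2647; -0.3529 -0.2059]
A−BK = [0.5882 0.6765; 0.3529 0.2059]
AᵀP(A−BK) = [0.3529 0.2059; 0.2059 0.2868]
P' = Q + AᵀP(A−BK) = [10.3529 -2.7941; -2.7941 9.2868]
tr(P') = 19.6397


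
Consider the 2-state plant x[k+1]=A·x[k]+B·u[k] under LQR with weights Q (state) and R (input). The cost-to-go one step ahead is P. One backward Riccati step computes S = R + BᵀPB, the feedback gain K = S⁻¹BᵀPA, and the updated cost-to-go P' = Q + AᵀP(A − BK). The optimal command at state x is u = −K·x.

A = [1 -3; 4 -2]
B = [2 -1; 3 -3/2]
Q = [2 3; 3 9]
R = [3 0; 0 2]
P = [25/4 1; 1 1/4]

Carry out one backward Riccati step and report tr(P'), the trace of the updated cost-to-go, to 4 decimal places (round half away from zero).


BᵀP = [15.5000 2.7500; -7.7500 -1.3750]
S = R + BᵀPB = [3 0; 0 2] + [39.2500 -19.6250; -19.6250 9.8125] = [42.2500 -19.6250; -19.6250 11.8125]
BᵀPA = [26.5000 -52.0000; -13.2500 26.0000]
K = S⁻¹·BᵀPA = [0.4652 -0.9128; -0.3489 0.6846]
A−BK = [-0.2792 -0.4899; 2.0812 1.7652]
AᵀP(A−BK) = [1.3005 -1.4905; -1.4905 3.9861]
P' = Q + AᵀP(A−BK) = [3.3005 1.5095; 1.5095 12.9861]
tr(P') = 16.2866

16.2866


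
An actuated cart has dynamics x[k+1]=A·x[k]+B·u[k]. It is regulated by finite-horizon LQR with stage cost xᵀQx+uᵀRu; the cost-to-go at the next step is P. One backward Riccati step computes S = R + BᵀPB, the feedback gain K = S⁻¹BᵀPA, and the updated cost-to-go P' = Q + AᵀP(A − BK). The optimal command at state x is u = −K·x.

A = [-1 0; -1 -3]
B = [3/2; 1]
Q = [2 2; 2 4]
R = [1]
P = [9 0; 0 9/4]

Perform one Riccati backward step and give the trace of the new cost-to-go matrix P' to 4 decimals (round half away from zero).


25.0053

BᵀP = [13.5000 2.2500]
S = R + BᵀPB = [1] + [22.5000] = [23.5000]
BᵀPA = [-15.7500 -6.7500]
K = S⁻¹·BᵀPA = [-0.6702 -0.2872]
A−BK = [0.0053 0.4309; -0.3298 -2.7128]
AᵀP(A−BK) = [0.6941 2.2261; 2.2261 18.3112]
P' = Q + AᵀP(A−BK) = [2.6941 4.2261; 4.2261 22.3112]
tr(P') = 25.0053


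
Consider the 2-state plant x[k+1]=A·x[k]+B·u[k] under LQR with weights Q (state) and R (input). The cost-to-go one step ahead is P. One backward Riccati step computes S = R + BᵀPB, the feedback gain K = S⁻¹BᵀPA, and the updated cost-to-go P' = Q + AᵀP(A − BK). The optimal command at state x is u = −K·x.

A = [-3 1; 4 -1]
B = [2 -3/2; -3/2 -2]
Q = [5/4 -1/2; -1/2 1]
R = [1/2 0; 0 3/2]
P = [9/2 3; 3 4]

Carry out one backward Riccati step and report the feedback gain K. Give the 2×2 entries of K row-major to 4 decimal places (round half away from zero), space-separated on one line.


BᵀP = [4.5000 0.0000; -12.7500 -12.5000]
S = R + BᵀPB = [1/2 0; 0 3/2] + [9.0000 -6.7500; -6.7500 44.1250] = [9.5000 -6.7500; -6.7500 45.6250]
BᵀPA = [-13.5000 4.5000; -11.7500 -0.2500]
K = S⁻¹·BᵀPA = [-1.7925 0.5250; -0.5227 0.0722]
A−BK = [-0.1992 0.0583; 0.2659 -0.0682]
AᵀP(A−BK) = [2.1598 -0.5646; -0.5646 0.1557]
P' = Q + AᵀP(A−BK) = [3.4098 -1.0646; -1.0646 1.1557]
tr(P') = 4.5655

-1.7925 0.5250 -0.5227 0.0722


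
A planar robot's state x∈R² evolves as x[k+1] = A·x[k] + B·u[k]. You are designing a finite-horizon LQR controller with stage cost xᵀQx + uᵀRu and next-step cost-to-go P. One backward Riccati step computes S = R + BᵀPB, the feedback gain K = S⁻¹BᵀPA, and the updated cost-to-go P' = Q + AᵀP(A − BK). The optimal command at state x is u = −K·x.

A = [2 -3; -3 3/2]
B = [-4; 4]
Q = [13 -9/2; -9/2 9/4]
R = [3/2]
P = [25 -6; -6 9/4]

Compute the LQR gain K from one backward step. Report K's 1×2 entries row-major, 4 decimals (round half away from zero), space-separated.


BᵀP = [-124.0000 33.0000]
S = R + BᵀPB = [3/2] + [628.0000] = [629.5000]
BᵀPA = [-347.0000 421.5000]
K = S⁻¹·BᵀPA = [-0.5512 0.6696]
A−BK = [-0.2049 -0.3217; -0.7951 -1.1783]
AᵀP(A−BK) = [0.9728 0.2189; 0.2189 1.8349]
P' = Q + AᵀP(A−BK) = [13.9728 -4.2811; -4.2811 4.0849]
tr(P') = 18.0577

-0.5512 0.6696


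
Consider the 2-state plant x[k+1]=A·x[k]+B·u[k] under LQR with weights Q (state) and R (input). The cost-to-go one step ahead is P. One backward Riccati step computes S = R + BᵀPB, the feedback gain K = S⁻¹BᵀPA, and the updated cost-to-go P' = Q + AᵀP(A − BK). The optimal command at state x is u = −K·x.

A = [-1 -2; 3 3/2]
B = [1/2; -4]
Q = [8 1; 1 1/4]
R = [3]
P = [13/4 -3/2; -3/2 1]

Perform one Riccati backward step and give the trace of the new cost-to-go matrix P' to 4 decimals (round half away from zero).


BᵀP = [7.6250 -4.7500]
S = R + BᵀPB = [3] + [22.8125] = [25.8125]
BᵀPA = [-21.8750 -22.3750]
K = S⁻¹·BᵀPA = [-0.8475 -0.8668]
A−BK = [-0.5763 -1.5666; -0.3898 -1.9673]
AᵀP(A−BK) = [2.7119 3.2881; 3.2881 4.8547]
P' = Q + AᵀP(A−BK) = [10.7119 4.2881; 4.2881 5.1047]
tr(P') = 15.8166

15.8166


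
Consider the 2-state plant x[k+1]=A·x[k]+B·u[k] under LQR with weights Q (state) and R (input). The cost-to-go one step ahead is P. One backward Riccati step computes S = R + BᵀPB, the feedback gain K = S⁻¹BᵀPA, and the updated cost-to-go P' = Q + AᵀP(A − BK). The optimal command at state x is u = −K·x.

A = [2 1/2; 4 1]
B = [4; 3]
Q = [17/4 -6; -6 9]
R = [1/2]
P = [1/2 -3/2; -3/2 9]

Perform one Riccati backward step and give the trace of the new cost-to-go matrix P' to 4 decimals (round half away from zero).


BᵀP = [-2.5000 21.0000]
S = R + BᵀPB = [1/2] + [53.0000] = [53.5000]
BᵀPA = [79.0000 19.7500]
K = S⁻¹·BᵀPA = [1.4766 0.3692]
A−BK = [-3.9065 -0.9766; -0.4299 -0.1075]
AᵀP(A−BK) = [5.3458 1.3364; 1.3364 0.3341]
P' = Q + AᵀP(A−BK) = [9.5958 -4.6636; -4.6636 9.3341]
tr(P') = 18.9299

18.9299


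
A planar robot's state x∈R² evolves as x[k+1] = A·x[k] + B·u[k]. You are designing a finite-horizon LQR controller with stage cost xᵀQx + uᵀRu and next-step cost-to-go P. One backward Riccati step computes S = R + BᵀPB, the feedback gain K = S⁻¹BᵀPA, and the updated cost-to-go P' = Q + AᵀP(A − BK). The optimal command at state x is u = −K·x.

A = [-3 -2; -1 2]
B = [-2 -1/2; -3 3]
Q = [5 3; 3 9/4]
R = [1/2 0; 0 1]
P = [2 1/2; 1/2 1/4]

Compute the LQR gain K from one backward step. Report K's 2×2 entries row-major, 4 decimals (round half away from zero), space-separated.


BᵀP = [-5.5000 -1.7500; 0.5000 0.5000]
S = R + BᵀPB = [1/2 0; 0 1] + [16.2500 -2.5000; -2.5000 1.2500] = [16.7500 -2.5000; -2.5000 2.2500]
BᵀPA = [18.2500 7.5000; -2.0000 0.0000]
K = S⁻¹·BᵀPA = [1.1471 0.5368; 0.3857 0.5964]
A−BK = [-0.5129 -0.6282; 1.2843 1.8211]
AᵀP(A−BK) = [1.0865 0.8966; 0.8966 0.9742]
P' = Q + AᵀP(A−BK) = [6.0865 3.8966; 3.8966 3.2242]
tr(P') = 9.3106

1.1471 0.5368 0.3857 0.5964


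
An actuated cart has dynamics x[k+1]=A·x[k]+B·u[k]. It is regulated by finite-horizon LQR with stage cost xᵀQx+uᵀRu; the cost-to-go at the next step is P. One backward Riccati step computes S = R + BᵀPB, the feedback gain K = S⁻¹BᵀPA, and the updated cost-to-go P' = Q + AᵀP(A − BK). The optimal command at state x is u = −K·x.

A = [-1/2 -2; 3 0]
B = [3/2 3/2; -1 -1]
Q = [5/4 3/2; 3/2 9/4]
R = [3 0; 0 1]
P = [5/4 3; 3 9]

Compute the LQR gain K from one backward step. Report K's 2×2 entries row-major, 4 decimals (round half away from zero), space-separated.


BᵀP = [-1.1250 -4.5000; -1.1250 -4.5000]
S = R + BᵀPB = [3 0; 0 1] + [2.8125 2.8125; 2.8125 2.8125] = [5.8125 2.8125; 2.8125 3.8125]
BᵀPA = [-12.9375 2.2500; -12.9375 2.2500]
K = S⁻¹·BᵀPA = [-0.9079 0.1579; -2.7237 0.4737]
A−BK = [4.9474 -2.9474; -0.6316 0.6316]
AᵀP(A−BK) = [25.3289 -8.5789; -8.5789 3.5789]
P' = Q + AᵀP(A−BK) = [26.5789 -7.0789; -7.0789 5.8289]
tr(P') = 32.4079

-0.9079 0.1579 -2.7237 0.4737


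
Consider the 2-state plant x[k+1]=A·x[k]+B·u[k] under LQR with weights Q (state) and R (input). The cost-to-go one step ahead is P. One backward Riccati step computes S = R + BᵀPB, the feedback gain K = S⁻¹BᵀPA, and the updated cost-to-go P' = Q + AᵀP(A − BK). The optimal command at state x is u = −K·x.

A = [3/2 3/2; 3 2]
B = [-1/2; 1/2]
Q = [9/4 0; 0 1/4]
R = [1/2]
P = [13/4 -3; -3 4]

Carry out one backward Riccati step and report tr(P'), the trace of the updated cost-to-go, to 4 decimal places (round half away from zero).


BᵀP = [-3.1250 3.5000]
S = R + BᵀPB = [1/2] + [3.3125] = [3.8125]
BᵀPA = [5.8125 2.3125]
K = S⁻¹·BᵀPA = [1.5246 0.6066]
A−BK = [2.2623 1.8033; 2.2377 1.6967]
AᵀP(A−BK) = [7.4508 5.2869; 5.2869 3.9098]
P' = Q + AᵀP(A−BK) = [9.7008 5.2869; 5.2869 4.1598]
tr(P') = 13.8607

13.8607


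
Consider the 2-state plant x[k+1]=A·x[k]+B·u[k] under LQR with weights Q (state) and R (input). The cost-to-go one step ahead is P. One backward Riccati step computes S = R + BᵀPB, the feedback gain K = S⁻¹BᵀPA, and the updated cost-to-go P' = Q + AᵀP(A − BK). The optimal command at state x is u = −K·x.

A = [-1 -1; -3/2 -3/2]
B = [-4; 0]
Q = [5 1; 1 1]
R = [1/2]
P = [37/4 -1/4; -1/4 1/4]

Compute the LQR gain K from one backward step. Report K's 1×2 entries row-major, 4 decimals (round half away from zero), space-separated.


0.2391 0.2391

BᵀP = [-37.0000 1.0000]
S = R + BᵀPB = [1/2] + [148.0000] = [148.5000]
BᵀPA = [35.5000 35.5000]
K = S⁻¹·BᵀPA = [0.2391 0.2391]
A−BK = [-0.0438 -0.0438; -1.5000 -1.5000]
AᵀP(A−BK) = [0.5760 0.5760; 0.5760 0.5760]
P' = Q + AᵀP(A−BK) = [5.5760 1.5760; 1.5760 1.5760]
tr(P') = 7.1519


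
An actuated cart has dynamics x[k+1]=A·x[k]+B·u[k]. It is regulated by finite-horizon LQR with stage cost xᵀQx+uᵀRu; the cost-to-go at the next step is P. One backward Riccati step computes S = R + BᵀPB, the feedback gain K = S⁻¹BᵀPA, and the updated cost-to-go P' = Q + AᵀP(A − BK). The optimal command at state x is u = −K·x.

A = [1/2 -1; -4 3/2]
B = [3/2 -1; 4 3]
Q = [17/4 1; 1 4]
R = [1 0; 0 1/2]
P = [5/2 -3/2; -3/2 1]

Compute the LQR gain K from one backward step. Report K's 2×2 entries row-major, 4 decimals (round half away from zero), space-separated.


-0.2294 -0.0183 -0.9419 0.6613

BᵀP = [-2.2500 1.7500; -7.0000 4.5000]
S = R + BᵀPB = [1 0; 0 1/2] + [3.6250 7.5000; 7.5000 20.5000] = [4.6250 7.5000; 7.5000 21.0000]
BᵀPA = [-8.1250 4.8750; -21.5000 13.7500]
K = S⁻¹·BᵀPA = [-0.2294 -0.0183; -0.9419 0.6613]
A−BK = [-0.0979 -0.3112; -0.2569 -0.4106]
AᵀP(A−BK) = [0.5107 -0.3058; -0.3058 0.2464]
P' = Q + AᵀP(A−BK) = [4.7607 0.6942; 0.6942 4.2464]
tr(P') = 9.0071


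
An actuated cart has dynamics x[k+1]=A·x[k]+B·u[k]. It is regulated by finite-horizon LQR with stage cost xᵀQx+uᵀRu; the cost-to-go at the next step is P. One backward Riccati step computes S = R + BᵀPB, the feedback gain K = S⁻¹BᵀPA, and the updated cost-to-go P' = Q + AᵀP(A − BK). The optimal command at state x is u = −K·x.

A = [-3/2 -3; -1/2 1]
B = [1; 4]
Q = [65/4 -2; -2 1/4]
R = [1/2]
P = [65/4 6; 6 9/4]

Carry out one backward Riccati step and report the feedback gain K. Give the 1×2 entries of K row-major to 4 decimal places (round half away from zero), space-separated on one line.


-0.6737 -1.0496

BᵀP = [40.2500 15.0000]
S = R + BᵀPB = [1/2] + [100.2500] = [100.7500]
BᵀPA = [-67.8750 -105.7500]
K = S⁻¹·BᵀPA = [-0.6737 -1.0496]
A−BK = [-0.8263 -1.9504; 2.1948 5.1985]
AᵀP(A−BK) = [0.3978 0.7565; 0.7565 1.5019]
P' = Q + AᵀP(A−BK) = [16.6478 -1.2435; -1.2435 1.7519]
tr(P') = 18.3997


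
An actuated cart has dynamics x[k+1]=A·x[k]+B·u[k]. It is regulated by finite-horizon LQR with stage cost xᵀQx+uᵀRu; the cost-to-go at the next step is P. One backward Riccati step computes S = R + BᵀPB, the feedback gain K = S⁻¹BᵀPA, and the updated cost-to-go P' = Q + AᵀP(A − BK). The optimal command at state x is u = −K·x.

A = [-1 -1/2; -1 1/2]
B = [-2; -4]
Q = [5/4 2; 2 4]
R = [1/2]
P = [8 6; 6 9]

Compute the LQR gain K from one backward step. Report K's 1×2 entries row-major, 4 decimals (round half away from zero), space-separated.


BᵀP = [-40.0000 -48.0000]
S = R + BᵀPB = [1/2] + [272.0000] = [272.5000]
BᵀPA = [88.0000 -4.0000]
K = S⁻¹·BᵀPA = [0.3229 -0.0147]
A−BK = [-0.3541 -0.5294; 0.2917 0.4413]
AᵀP(A−BK) = [0.5817 0.7917; 0.7917 1.1913]
P' = Q + AᵀP(A−BK) = [1.8317 2.7917; 2.7917 5.1913]
tr(P') = 7.0229

0.3229 -0.0147


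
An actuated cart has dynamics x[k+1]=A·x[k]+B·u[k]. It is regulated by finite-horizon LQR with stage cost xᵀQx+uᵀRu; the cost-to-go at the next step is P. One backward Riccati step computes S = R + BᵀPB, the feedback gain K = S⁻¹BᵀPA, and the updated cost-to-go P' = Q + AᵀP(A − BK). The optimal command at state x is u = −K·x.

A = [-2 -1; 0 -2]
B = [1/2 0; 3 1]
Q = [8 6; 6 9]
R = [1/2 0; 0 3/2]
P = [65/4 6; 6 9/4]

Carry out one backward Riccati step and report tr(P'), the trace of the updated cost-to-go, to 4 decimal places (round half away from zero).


BᵀP = [26.1250 9.7500; 6.0000 2.2500]
S = R + BᵀPB = [1/2 0; 0 3/2] + [42.3125 9.7500; 9.7500 2.2500] = [42.8125 9.7500; 9.7500 3.7500]
BᵀPA = [-52.2500 -45.6250; -12.0000 -10.5000]
K = S⁻¹·BᵀPA = [-1.2054 -1.0494; -0.0659 -0.0716]
A−BK = [-1.3973 -0.4753; 3.6822 1.2198]
AᵀP(A−BK) = [1.2255 0.8103; 0.8103 0.6199]
P' = Q + AᵀP(A−BK) = [9.2255 6.8103; 6.8103 9.6199]
tr(P') = 18.8454

18.8454


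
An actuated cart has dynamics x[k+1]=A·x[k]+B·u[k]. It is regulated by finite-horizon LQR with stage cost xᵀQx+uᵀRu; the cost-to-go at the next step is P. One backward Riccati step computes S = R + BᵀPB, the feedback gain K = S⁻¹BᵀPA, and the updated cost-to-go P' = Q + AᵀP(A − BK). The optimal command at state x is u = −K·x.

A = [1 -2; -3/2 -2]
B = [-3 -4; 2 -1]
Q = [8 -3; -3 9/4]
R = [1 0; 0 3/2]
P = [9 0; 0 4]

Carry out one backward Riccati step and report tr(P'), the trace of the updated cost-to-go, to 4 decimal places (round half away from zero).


12.1641

BᵀP = [-27.0000 8.0000; -36.0000 -4.0000]
S = R + BᵀPB = [1 0; 0 3/2] + [97.0000 100.0000; 100.0000 148.0000] = [98.0000 100.0000; 100.0000 149.5000]
BᵀPA = [-39.0000 38.0000; -30.0000 80.0000]
K = S⁻¹·BᵀPA = [-0.6086 -0.4986; 0.2064 0.8686]
A−BK = [-0.0001 -0.0213; -0.0764 -0.1342]
AᵀP(A−BK) = [0.4576 0.6134; 0.6134 1.4565]
P' = Q + AᵀP(A−BK) = [8.4576 -2.3866; -2.3866 3.7065]
tr(P') = 12.1641


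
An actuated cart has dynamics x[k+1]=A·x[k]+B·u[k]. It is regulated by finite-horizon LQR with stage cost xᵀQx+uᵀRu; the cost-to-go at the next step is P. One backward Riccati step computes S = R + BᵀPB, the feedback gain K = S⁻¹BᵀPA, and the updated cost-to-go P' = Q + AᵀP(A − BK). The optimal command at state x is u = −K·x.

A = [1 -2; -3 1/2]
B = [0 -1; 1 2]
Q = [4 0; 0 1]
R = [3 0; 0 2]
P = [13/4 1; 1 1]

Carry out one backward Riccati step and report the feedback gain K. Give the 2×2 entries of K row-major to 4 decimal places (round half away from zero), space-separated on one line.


-0.3125 -0.5438 -0.7500 0.6750

BᵀP = [1.0000 1.0000; -1.2500 1.0000]
S = R + BᵀPB = [3 0; 0 2] + [1.0000 1.0000; 1.0000 3.2500] = [4.0000 1.0000; 1.0000 5.2500]
BᵀPA = [-2.0000 -1.5000; -4.2500 3.0000]
K = S⁻¹·BᵀPA = [-0.3125 -0.5438; -0.7500 0.6750]
A−BK = [0.2500 -1.3250; -1.1875 -0.3063]
AᵀP(A−BK) = [2.4375 0.2813; 0.2813 8.4094]
P' = Q + AᵀP(A−BK) = [6.4375 0.2813; 0.2813 9.4094]
tr(P') = 15.8469


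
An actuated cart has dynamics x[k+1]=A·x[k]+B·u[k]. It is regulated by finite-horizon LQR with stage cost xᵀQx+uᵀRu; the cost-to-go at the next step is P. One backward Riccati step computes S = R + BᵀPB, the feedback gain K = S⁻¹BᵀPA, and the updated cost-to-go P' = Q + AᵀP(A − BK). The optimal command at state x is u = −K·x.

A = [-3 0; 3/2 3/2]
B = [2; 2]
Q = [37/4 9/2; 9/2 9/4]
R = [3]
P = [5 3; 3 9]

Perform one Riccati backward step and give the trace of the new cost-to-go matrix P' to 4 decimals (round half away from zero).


BᵀP = [16.0000 24.0000]
S = R + BᵀPB = [3] + [80.0000] = [83.0000]
BᵀPA = [-12.0000 36.0000]
K = S⁻¹·BᵀPA = [-0.1446 0.4337]
A−BK = [-2.7108 -0.8675; 1.7892 0.6325]
AᵀP(A−BK) = [36.5151 11.9548; 11.9548 4.6355]
P' = Q + AᵀP(A−BK) = [45.7651 16.4548; 16.4548 6.8855]
tr(P') = 52.6506

52.6506


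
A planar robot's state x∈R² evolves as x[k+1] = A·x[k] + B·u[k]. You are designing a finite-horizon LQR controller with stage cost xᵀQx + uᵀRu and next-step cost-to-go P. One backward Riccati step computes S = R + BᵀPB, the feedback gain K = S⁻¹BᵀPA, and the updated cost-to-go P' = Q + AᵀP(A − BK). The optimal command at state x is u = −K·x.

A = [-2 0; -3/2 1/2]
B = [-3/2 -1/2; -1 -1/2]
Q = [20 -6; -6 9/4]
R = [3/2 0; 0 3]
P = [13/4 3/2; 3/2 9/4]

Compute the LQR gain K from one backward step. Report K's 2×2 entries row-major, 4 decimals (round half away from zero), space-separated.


BᵀP = [-6.3750 -4.5000; -2.3750 -1.8750]
S = R + BᵀPB = [3/2 0; 0 3] + [14.0625 5.4375; 5.4375 2.1250] = [15.5625 5.4375; 5.4375 5.1250]
BᵀPA = [19.5000 -2.2500; 7.5625 -0.9375]
K = S⁻¹·BᵀPA = [1.1718 -0.1282; 0.2323 -0.0469]
A−BK = [-0.1261 -0.2157; -0.2120 0.3484]
AᵀP(A−BK) = [2.4547 -0.3331; -0.3331 0.2301]
P' = Q + AᵀP(A−BK) = [22.4547 -6.3331; -6.3331 2.4801]
tr(P') = 24.9348

1.1718 -0.1282 0.2323 -0.0469


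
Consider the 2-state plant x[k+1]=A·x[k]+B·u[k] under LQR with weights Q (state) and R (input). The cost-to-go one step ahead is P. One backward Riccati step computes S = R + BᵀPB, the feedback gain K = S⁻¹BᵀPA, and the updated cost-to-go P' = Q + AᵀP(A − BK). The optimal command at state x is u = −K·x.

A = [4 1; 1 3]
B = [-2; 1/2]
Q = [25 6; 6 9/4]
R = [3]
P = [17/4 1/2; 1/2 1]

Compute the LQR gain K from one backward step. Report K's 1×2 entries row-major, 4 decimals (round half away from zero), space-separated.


-1.7403 -0.5065

BᵀP = [-8.2500 -0.5000]
S = R + BᵀPB = [3] + [16.2500] = [19.2500]
BᵀPA = [-33.5000 -9.7500]
K = S⁻¹·BᵀPA = [-1.7403 -0.5065]
A−BK = [0.5195 -0.0130; 1.8701 3.2532]
AᵀP(A−BK) = [14.7013 9.5325; 9.5325 11.3117]
P' = Q + AᵀP(A−BK) = [39.7013 15.5325; 15.5325 13.5617]
tr(P') = 53.2630


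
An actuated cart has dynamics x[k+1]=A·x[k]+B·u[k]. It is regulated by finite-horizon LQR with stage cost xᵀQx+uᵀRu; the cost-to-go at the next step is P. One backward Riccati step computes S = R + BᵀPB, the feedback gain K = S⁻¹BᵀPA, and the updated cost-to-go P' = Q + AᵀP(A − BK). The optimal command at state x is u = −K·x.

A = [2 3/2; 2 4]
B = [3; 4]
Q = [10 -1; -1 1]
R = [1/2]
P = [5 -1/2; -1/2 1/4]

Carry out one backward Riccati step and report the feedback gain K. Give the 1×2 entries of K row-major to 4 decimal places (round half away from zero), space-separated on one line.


BᵀP = [13.0000 -0.5000]
S = R + BᵀPB = [1/2] + [37.0000] = [37.5000]
BᵀPA = [25.0000 17.5000]
K = S⁻¹·BᵀPA = [0.6667 0.4667]
A−BK = [0.0000 0.1000; -0.6667 2.1333]
AᵀP(A−BK) = [0.3333 -0.1667; -0.1667 1.0833]
P' = Q + AᵀP(A−BK) = [10.3333 -1.1667; -1.1667 2.0833]
tr(P') = 12.4167

0.6667 0.4667


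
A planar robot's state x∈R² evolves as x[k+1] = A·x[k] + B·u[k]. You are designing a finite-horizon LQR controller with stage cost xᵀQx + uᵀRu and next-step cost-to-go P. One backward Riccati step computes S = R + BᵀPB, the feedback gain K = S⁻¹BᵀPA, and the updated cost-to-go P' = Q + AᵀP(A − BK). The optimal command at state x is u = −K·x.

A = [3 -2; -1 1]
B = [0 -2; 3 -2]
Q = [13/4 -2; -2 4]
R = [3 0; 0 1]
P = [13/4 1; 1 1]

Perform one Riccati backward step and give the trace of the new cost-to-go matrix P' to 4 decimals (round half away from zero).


BᵀP = [3.0000 3.0000; -8.5000 -4.0000]
S = R + BᵀPB = [3 0; 0 1] + [9.0000 -12.0000; -12.0000 25.0000] = [12.0000 -12.0000; -12.0000 26.0000]
BᵀPA = [6.0000 -3.0000; -21.5000 13.0000]
K = S⁻¹·BᵀPA = [-0.6071 0.4643; -1.1071 0.7143]
A−BK = [0.7857 -0.5714; -1.3929 1.0357]
AᵀP(A−BK) = [4.0893 -2.9286; -2.9286 2.1071]
P' = Q + AᵀP(A−BK) = [7.3393 -4.9286; -4.9286 6.1071]
tr(P') = 13.4464

13.4464


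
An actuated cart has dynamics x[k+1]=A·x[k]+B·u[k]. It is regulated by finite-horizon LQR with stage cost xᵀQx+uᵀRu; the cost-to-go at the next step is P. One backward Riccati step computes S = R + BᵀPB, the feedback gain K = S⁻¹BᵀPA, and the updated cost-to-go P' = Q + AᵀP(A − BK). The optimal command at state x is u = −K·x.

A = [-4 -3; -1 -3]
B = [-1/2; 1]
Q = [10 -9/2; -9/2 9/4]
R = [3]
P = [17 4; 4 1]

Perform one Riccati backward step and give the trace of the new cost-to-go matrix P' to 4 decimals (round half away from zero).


BᵀP = [-4.5000 -1.0000]
S = R + BᵀPB = [3] + [1.2500] = [4.2500]
BᵀPA = [19.0000 16.5000]
K = S⁻¹·BᵀPA = [4.4706 3.8824]
A−BK = [-1.7647 -1.0588; -5.4706 -6.8824]
AᵀP(A−BK) = [220.0588 193.2353; 193.2353 169.9412]
P' = Q + AᵀP(A−BK) = [230.0588 188.7353; 188.7353 172.1912]
tr(P') = 402.2500

402.2500


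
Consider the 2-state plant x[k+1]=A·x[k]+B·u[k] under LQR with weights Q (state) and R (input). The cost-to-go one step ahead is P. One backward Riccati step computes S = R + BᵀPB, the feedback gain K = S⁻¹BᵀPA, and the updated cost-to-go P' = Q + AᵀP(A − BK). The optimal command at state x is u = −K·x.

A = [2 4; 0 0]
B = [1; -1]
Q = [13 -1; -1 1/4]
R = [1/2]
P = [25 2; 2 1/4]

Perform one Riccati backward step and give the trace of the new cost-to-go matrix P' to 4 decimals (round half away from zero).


26.8132

BᵀP = [23.0000 1.7500]
S = R + BᵀPB = [1/2] + [21.2500] = [21.7500]
BᵀPA = [46.0000 92.0000]
K = S⁻¹·BᵀPA = [2.1149 4.2299]
A−BK = [-0.1149 -0.2299; 2.1149 4.2299]
AᵀP(A−BK) = [2.7126 5.4253; 5.4253 10.8506]
P' = Q + AᵀP(A−BK) = [15.7126 4.4253; 4.4253 11.1006]
tr(P') = 26.8132


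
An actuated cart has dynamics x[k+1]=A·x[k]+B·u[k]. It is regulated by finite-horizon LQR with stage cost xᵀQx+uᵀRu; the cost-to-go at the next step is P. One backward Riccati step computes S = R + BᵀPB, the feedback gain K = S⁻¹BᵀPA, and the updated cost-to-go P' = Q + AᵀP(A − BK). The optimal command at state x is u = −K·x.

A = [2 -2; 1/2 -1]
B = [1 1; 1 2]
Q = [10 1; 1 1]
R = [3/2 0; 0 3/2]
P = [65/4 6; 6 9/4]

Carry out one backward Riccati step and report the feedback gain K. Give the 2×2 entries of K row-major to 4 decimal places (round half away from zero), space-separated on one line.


0.6118 -0.6600 0.7496 -0.8162

BᵀP = [22.2500 8.2500; 28.2500 10.5000]
S = R + BᵀPB = [3/2 0; 0 3/2] + [30.5000 38.7500; 38.7500 49.2500] = [32.0000 38.7500; 38.7500 50.7500]
BᵀPA = [48.6250 -52.7500; 61.7500 -67.0000]
K = S⁻¹·BᵀPA = [0.6118 -0.6600; 0.7496 -0.8162]
A−BK = [0.6386 -0.5237; -1.6110 1.2925]
AᵀP(A−BK) = [1.5253 -1.6286; -1.6286 1.7458]
P' = Q + AᵀP(A−BK) = [11.5253 -0.6286; -0.6286 2.7458]
tr(P') = 14.2711


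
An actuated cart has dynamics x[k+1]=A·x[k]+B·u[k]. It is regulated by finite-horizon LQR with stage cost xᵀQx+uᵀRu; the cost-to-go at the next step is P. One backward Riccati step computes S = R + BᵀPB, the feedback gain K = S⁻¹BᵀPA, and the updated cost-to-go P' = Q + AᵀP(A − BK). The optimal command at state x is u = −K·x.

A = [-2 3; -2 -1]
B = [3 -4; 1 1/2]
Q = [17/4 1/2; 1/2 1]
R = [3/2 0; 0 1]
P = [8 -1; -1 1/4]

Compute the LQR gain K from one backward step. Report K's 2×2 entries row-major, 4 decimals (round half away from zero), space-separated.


-0.3040 0.1959 0.2132 -0.6263

BᵀP = [23.0000 -2.7500; -32.5000 4.1250]
S = R + BᵀPB = [3/2 0; 0 1] + [66.2500 -93.3750; -93.3750 132.0625] = [67.7500 -93.3750; -93.3750 133.0625]
BᵀPA = [-40.5000 71.7500; 56.7500 -101.6250]
K = S⁻¹·BᵀPA = [-0.3040 0.1959; 0.2132 -0.6263]
A−BK = [-0.2354 -0.0928; -1.8026 -0.8827]
AᵀP(A−BK) = [0.5910 -0.0253; -0.0253 0.5497]
P' = Q + AᵀP(A−BK) = [4.8410 0.4747; 0.4747 1.5497]
tr(P') = 6.3907


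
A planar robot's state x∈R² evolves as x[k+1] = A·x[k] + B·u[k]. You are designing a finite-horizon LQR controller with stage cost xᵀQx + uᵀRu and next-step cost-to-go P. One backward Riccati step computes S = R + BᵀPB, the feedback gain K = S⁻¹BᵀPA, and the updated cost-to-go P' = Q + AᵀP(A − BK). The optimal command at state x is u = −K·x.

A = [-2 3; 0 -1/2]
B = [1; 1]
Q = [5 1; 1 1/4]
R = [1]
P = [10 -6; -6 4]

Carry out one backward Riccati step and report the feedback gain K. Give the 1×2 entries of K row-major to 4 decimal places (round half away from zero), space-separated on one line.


-2.6667 4.3333

BᵀP = [4.0000 -2.0000]
S = R + BᵀPB = [1] + [2.0000] = [3.0000]
BᵀPA = [-8.0000 13.0000]
K = S⁻¹·BᵀPA = [-2.6667 4.3333]
A−BK = [0.6667 -1.3333; 2.6667 -4.8333]
AᵀP(A−BK) = [18.6667 -31.3333; -31.3333 52.6667]
P' = Q + AᵀP(A−BK) = [23.6667 -30.3333; -30.3333 52.9167]
tr(P') = 76.5833


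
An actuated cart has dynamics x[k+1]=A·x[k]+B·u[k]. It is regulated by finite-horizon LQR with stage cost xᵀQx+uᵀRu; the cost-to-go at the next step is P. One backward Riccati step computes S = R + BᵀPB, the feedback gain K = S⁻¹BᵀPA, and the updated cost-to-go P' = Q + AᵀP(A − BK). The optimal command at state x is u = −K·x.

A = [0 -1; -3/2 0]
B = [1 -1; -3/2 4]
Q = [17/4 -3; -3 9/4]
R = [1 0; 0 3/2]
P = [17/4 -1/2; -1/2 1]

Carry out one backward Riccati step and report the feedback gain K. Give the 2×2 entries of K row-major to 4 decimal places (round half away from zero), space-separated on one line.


BᵀP = [5.0000 -2.0000; -6.2500 4.5000]
S = R + BᵀPB = [1 0; 0 3/2] + [8.0000 -13.0000; -13.0000 24.2500] = [9.0000 -13.0000; -13.0000 25.7500]
BᵀPA = [3.0000 -5.0000; -6.7500 6.2500]
K = S⁻¹·BᵀPA = [-0.1673 -0.7570; -0.3466 -0.1394]
A−BK = [-0.1793 -0.3825; -0.3645 -0.5777]
AᵀP(A−BK) = [0.4124 0.5797; 0.5797 1.3367]
P' = Q + AᵀP(A−BK) = [4.6624 -2.4203; -2.4203 3.5867]
tr(P') = 8.2490

-0.1673 -0.7570 -0.3466 -0.1394


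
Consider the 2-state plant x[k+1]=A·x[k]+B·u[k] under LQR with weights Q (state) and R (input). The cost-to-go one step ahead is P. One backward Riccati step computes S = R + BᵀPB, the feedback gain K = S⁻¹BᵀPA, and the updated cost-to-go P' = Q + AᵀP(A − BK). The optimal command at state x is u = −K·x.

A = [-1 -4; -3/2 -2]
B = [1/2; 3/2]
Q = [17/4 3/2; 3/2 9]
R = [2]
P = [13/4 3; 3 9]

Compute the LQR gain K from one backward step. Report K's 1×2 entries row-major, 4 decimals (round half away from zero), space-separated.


-1.0385 -1.9773

BᵀP = [6.1250 15.0000]
S = R + BᵀPB = [2] + [25.5625] = [27.5625]
BᵀPA = [-28.6250 -54.5000]
K = S⁻¹·BᵀPA = [-1.0385 -1.9773]
A−BK = [-0.4807 -3.0113; 0.0578 0.9660]
AᵀP(A−BK) = [2.7715 7.3991; 7.3991 28.2358]
P' = Q + AᵀP(A−BK) = [7.0215 8.8991; 8.8991 37.2358]
tr(P') = 44.2574


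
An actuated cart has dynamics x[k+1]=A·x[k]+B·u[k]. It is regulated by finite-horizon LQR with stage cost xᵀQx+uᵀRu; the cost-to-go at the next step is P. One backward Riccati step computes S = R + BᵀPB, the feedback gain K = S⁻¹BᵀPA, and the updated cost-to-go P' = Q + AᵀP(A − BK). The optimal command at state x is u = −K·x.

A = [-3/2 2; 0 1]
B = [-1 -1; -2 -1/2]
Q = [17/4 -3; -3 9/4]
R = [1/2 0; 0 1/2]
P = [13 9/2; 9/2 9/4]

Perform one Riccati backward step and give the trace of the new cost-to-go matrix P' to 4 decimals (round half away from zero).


8.6987

BᵀP = [-22.0000 -9.0000; -15.2500 -5.6250]
S = R + BᵀPB = [1/2 0; 0 1/2] + [40.0000 26.5000; 26.5000 18.0625] = [40.5000 26.5000; 26.5000 18.5625]
BᵀPA = [33.0000 -53.0000; 22.8750 -36.1250]
K = S⁻¹·BᵀPA = [0.1287 -0.5350; 1.0486 -1.1823]
A−BK = [-0.3227 0.2826; 0.7817 -0.6612]
AᵀP(A−BK) = [1.0164 -1.0486; -1.0486 1.1823]
P' = Q + AᵀP(A−BK) = [5.2664 -4.0486; -4.0486 3.4323]
tr(P') = 8.6987


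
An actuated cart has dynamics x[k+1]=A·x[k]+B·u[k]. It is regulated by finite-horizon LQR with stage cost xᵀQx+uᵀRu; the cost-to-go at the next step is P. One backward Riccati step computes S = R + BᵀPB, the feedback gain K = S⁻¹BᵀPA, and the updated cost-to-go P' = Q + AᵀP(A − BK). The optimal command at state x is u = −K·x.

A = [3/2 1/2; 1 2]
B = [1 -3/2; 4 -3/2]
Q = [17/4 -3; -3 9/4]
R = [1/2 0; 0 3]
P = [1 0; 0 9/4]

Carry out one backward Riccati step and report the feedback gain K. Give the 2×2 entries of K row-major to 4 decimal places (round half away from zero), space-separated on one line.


0.1478 0.4841 -0.3304 -0.0232

BᵀP = [1.0000 9.0000; -1.5000 -3.3750]
S = R + BᵀPB = [1/2 0; 0 3] + [37.0000 -15.0000; -15.0000 7.3125] = [37.5000 -15.0000; -15.0000 10.3125]
BᵀPA = [10.5000 18.5000; -5.6250 -7.5000]
K = S⁻¹·BᵀPA = [0.1478 0.4841; -0.3304 -0.0232]
A−BK = [0.8565 -0.0188; -0.0870 0.0290]
AᵀP(A−BK) = [1.0891 0.0370; 0.0370 0.1210]
P' = Q + AᵀP(A−BK) = [5.3391 -2.9630; -2.9630 2.3710]
tr(P') = 7.7101


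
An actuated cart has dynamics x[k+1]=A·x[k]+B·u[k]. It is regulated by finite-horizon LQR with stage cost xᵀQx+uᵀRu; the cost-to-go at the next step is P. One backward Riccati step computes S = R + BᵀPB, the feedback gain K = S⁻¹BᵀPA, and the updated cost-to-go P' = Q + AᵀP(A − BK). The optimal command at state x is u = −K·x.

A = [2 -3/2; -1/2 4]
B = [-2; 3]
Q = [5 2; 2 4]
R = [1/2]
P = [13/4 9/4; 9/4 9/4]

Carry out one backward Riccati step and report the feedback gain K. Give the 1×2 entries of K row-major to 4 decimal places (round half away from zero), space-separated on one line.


-0.0926 1.2778

BᵀP = [0.2500 2.2500]
S = R + BᵀPB = [1/2] + [6.2500] = [6.7500]
BᵀPA = [-0.6250 8.6250]
K = S⁻¹·BᵀPA = [-0.0926 1.2778]
A−BK = [1.8148 1.0556; -0.2222 0.1667]
AᵀP(A−BK) = [9.0046 6.2361; 6.2361 5.2917]
P' = Q + AᵀP(A−BK) = [14.0046 8.2361; 8.2361 9.2917]
tr(P') = 23.2963


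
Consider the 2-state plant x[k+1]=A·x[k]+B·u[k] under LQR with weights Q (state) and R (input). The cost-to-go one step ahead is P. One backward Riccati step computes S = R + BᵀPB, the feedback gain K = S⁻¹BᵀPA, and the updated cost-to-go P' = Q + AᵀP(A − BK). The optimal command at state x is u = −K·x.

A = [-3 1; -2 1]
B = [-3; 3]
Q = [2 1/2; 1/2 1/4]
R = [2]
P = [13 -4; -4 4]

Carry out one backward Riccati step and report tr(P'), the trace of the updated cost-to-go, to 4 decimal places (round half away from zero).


44.4703

BᵀP = [-51.0000 24.0000]
S = R + BᵀPB = [2] + [225.0000] = [227.0000]
BᵀPA = [105.0000 -27.0000]
K = S⁻¹·BᵀPA = [0.4626 -0.1189]
A−BK = [-1.6123 0.6432; -3.3877 1.3568]
AᵀP(A−BK) = [36.4317 -14.5110; -14.5110 5.7885]
P' = Q + AᵀP(A−BK) = [38.4317 -14.0110; -14.0110 6.0385]
tr(P') = 44.4703


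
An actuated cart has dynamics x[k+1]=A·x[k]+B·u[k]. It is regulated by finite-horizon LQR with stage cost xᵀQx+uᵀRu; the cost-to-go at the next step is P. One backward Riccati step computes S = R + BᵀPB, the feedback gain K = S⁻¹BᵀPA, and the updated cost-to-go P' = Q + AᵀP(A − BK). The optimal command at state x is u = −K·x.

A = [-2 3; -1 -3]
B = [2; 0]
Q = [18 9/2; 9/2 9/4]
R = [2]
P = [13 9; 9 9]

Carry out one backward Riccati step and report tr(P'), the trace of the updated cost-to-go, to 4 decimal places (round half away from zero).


51.8426

BᵀP = [26.0000 18.0000]
S = R + BᵀPB = [2] + [52.0000] = [54.0000]
BᵀPA = [-70.0000 24.0000]
K = S⁻¹·BᵀPA = [-1.2963 0.4444]
A−BK = [0.5926 2.1111; -1.0000 -3.0000]
AᵀP(A−BK) = [6.2593 7.1111; 7.1111 25.3333]
P' = Q + AᵀP(A−BK) = [24.2593 11.6111; 11.6111 27.5833]
tr(P') = 51.8426


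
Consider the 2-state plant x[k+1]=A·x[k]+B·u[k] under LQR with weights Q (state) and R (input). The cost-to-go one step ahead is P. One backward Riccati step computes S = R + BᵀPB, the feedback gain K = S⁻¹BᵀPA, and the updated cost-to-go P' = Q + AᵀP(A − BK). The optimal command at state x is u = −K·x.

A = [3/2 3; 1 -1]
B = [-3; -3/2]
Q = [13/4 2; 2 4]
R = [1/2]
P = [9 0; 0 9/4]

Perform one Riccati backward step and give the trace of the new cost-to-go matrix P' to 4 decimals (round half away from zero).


21.1513

BᵀP = [-27.0000 -3.3750]
S = R + BᵀPB = [1/2] + [86.0625] = [86.5625]
BᵀPA = [-43.8750 -77.6250]
K = S⁻¹·BᵀPA = [-0.5069 -0.8968]
A−BK = [-0.0206 0.3097; 0.2397 -2.3451]
AᵀP(A−BK) = [0.2616 -1.0949; -1.0949 13.6397]
P' = Q + AᵀP(A−BK) = [3.5116 0.9051; 0.9051 17.6397]
tr(P') = 21.1513


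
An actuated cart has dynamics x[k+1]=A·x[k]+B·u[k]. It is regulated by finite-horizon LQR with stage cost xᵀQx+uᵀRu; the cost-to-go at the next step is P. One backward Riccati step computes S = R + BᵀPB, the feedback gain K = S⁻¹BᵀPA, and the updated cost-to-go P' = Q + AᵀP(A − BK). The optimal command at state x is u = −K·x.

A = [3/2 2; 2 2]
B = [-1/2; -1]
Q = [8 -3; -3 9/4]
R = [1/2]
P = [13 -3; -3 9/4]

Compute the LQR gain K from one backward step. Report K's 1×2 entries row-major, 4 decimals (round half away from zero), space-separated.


-2.2500 -2.8333

BᵀP = [-3.5000 -0.7500]
S = R + BᵀPB = [1/2] + [2.5000] = [3.0000]
BᵀPA = [-6.7500 -8.5000]
K = S⁻¹·BᵀPA = [-2.2500 -2.8333]
A−BK = [0.3750 0.5833; -0.2500 -0.8333]
AᵀP(A−BK) = [5.0625 7.8750; 7.8750 12.9167]
P' = Q + AᵀP(A−BK) = [13.0625 4.8750; 4.8750 15.1667]
tr(P') = 28.2292


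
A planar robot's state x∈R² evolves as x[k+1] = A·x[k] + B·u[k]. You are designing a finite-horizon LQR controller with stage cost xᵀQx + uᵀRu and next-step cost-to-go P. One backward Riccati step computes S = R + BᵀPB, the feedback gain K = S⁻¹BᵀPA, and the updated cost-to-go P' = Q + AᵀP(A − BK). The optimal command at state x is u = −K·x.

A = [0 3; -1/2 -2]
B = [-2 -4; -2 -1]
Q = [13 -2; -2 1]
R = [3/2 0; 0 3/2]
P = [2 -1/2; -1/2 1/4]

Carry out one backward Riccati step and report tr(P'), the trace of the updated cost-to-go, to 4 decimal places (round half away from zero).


BᵀP = [-3.0000 0.5000; -7.5000 1.7500]
S = R + BᵀPB = [3/2 0; 0 3/2] + [5.0000 11.5000; 11.5000 28.2500] = [6.5000 11.5000; 11.5000 29.7500]
BᵀPA = [-0.2500 -10.0000; -0.8750 -26.0000]
K = S⁻¹·BᵀPA = [0.0429 0.0245; -0.0460 -0.8834]
A−BK = [-0.0982 -0.4847; -0.4601 -2.8344]
AᵀP(A−BK) = [0.0330 0.2331; 0.2331 2.2761]
P' = Q + AᵀP(A−BK) = [13.0330 -1.7669; -1.7669 3.2761]
tr(P') = 16.3090

16.3090


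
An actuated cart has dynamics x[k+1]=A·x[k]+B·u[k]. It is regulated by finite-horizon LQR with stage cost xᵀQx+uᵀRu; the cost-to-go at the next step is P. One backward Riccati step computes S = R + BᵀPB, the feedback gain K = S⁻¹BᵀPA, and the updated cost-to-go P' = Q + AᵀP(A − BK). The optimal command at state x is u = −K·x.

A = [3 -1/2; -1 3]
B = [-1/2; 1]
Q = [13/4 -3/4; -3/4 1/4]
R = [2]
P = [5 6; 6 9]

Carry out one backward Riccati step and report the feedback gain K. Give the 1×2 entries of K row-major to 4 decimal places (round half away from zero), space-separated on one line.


BᵀP = [3.5000 6.0000]
S = R + BᵀPB = [2] + [4.2500] = [6.2500]
BᵀPA = [4.5000 16.2500]
K = S⁻¹·BᵀPA = [0.7200 2.6000]
A−BK = [3.3600 0.8000; -1.7200 0.4000]
AᵀP(A−BK) = [14.7600 10.8000; 10.8000 22.0000]
P' = Q + AᵀP(A−BK) = [18.0100 10.0500; 10.0500 22.2500]
tr(P') = 40.2600

0.7200 2.6000


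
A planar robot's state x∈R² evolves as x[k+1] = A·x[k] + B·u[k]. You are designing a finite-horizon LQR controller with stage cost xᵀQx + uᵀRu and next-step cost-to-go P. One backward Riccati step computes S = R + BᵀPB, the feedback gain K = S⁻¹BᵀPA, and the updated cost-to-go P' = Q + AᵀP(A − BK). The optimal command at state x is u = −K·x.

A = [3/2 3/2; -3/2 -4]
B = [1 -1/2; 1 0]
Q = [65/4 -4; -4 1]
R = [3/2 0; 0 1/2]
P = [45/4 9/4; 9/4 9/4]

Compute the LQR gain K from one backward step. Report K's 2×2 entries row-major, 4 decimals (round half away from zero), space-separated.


-0.0443 -1.0049 -2.1281 -3.2365

BᵀP = [13.5000 4.5000; -5.6250 -1.1250]
S = R + BᵀPB = [3/2 0; 0 1/2] + [18.0000 -6.7500; -6.7500 2.8125] = [19.5000 -6.7500; -6.7500 3.3125]
BᵀPA = [13.5000 2.2500; -6.7500 -3.9375]
K = S⁻¹·BᵀPA = [-0.0443 -1.0049; -2.1281 -3.2365]
A−BK = [0.4803 0.8867; -1.4557 -2.9951]
AᵀP(A−BK) = [6.4840 11.9704; 11.9704 23.8300]
P' = Q + AᵀP(A−BK) = [22.7340 7.9704; 7.9704 24.8300]
tr(P') = 47.5640
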